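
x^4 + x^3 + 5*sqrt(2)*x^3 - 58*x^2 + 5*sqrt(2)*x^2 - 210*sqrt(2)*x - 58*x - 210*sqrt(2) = (x + 1)*(x - 5*sqrt(2))*(x + 3*sqrt(2))*(x + 7*sqrt(2))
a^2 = a^2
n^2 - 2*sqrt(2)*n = n*(n - 2*sqrt(2))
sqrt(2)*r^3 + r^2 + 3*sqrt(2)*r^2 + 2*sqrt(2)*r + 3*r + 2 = (r + 1)*(r + 2)*(sqrt(2)*r + 1)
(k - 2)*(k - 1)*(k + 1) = k^3 - 2*k^2 - k + 2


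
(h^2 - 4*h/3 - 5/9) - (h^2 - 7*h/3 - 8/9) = h + 1/3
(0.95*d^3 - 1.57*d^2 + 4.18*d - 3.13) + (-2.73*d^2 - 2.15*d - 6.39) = 0.95*d^3 - 4.3*d^2 + 2.03*d - 9.52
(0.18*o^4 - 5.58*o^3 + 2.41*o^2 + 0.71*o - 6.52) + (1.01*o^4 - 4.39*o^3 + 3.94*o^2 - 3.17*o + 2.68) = 1.19*o^4 - 9.97*o^3 + 6.35*o^2 - 2.46*o - 3.84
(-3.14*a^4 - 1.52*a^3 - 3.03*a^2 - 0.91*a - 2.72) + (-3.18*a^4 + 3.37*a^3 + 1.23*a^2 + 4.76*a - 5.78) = -6.32*a^4 + 1.85*a^3 - 1.8*a^2 + 3.85*a - 8.5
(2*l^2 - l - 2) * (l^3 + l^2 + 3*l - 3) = 2*l^5 + l^4 + 3*l^3 - 11*l^2 - 3*l + 6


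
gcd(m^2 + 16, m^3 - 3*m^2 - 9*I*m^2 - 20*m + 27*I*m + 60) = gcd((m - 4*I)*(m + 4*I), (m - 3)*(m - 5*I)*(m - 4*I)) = m - 4*I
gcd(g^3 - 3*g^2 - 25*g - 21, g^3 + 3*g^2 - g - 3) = g^2 + 4*g + 3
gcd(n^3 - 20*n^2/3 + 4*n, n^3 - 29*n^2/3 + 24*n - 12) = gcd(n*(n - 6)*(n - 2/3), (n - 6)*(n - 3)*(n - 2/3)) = n^2 - 20*n/3 + 4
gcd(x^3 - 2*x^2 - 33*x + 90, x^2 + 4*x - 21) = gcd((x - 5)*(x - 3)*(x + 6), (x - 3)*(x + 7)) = x - 3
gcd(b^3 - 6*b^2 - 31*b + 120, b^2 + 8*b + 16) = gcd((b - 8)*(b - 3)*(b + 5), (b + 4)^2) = 1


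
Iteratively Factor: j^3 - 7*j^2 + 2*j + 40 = (j + 2)*(j^2 - 9*j + 20) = (j - 4)*(j + 2)*(j - 5)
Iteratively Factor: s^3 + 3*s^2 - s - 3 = (s - 1)*(s^2 + 4*s + 3) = (s - 1)*(s + 1)*(s + 3)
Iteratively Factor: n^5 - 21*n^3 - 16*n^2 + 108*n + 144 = (n + 2)*(n^4 - 2*n^3 - 17*n^2 + 18*n + 72) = (n - 4)*(n + 2)*(n^3 + 2*n^2 - 9*n - 18) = (n - 4)*(n - 3)*(n + 2)*(n^2 + 5*n + 6) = (n - 4)*(n - 3)*(n + 2)^2*(n + 3)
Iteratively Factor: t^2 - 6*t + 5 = (t - 5)*(t - 1)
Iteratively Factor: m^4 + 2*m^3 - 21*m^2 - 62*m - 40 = (m + 2)*(m^3 - 21*m - 20) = (m + 1)*(m + 2)*(m^2 - m - 20) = (m - 5)*(m + 1)*(m + 2)*(m + 4)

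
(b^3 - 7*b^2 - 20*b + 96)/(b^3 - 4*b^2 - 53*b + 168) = (b + 4)/(b + 7)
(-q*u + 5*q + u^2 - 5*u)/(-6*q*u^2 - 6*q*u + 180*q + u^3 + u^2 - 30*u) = (q - u)/(6*q*u + 36*q - u^2 - 6*u)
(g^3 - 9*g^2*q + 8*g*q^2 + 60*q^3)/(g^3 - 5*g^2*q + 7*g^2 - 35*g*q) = (g^2 - 4*g*q - 12*q^2)/(g*(g + 7))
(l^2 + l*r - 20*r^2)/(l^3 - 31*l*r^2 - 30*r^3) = (-l + 4*r)/(-l^2 + 5*l*r + 6*r^2)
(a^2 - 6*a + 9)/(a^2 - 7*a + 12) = (a - 3)/(a - 4)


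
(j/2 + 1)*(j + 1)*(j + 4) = j^3/2 + 7*j^2/2 + 7*j + 4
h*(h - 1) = h^2 - h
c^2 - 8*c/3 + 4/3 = (c - 2)*(c - 2/3)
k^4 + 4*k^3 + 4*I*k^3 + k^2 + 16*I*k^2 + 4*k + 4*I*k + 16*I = (k + 4)*(k - I)*(k + I)*(k + 4*I)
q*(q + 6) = q^2 + 6*q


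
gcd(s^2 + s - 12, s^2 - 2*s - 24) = s + 4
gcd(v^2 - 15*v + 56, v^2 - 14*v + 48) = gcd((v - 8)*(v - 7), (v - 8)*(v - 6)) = v - 8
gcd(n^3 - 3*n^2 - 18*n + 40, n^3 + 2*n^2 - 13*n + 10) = n - 2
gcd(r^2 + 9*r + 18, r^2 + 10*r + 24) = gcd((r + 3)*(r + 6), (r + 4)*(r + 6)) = r + 6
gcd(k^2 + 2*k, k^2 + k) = k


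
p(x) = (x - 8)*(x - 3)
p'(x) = 2*x - 11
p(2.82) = 0.93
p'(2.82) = -5.36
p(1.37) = 10.81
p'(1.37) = -8.26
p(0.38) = 19.96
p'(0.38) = -10.24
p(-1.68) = 45.30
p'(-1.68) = -14.36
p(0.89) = 15.00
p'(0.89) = -9.22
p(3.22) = -1.05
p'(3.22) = -4.56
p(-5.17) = 107.60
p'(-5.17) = -21.34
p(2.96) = 0.20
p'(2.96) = -5.08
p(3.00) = 0.00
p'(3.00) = -5.00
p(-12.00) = 300.00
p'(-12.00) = -35.00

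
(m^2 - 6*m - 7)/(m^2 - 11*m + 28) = (m + 1)/(m - 4)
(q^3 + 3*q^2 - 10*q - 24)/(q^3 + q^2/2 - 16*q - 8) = 2*(q^2 - q - 6)/(2*q^2 - 7*q - 4)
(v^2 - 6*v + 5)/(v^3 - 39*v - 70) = (-v^2 + 6*v - 5)/(-v^3 + 39*v + 70)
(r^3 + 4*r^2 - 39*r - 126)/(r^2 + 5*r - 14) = (r^2 - 3*r - 18)/(r - 2)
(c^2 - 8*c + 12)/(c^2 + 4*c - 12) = (c - 6)/(c + 6)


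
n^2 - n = n*(n - 1)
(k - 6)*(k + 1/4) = k^2 - 23*k/4 - 3/2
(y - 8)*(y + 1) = y^2 - 7*y - 8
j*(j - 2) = j^2 - 2*j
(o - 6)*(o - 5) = o^2 - 11*o + 30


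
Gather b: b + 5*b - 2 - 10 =6*b - 12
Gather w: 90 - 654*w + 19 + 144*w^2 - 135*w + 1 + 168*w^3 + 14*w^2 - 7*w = 168*w^3 + 158*w^2 - 796*w + 110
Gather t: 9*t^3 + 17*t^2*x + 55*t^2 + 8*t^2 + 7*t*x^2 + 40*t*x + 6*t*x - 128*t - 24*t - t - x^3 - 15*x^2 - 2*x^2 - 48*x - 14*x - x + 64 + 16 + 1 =9*t^3 + t^2*(17*x + 63) + t*(7*x^2 + 46*x - 153) - x^3 - 17*x^2 - 63*x + 81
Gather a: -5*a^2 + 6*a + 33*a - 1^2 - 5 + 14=-5*a^2 + 39*a + 8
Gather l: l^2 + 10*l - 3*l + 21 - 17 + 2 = l^2 + 7*l + 6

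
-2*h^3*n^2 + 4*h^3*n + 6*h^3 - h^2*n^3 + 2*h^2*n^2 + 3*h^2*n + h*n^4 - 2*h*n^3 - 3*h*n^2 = (-2*h + n)*(h + n)*(n - 3)*(h*n + h)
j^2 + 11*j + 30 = (j + 5)*(j + 6)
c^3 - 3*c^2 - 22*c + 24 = (c - 6)*(c - 1)*(c + 4)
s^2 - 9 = (s - 3)*(s + 3)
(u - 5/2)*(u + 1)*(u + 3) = u^3 + 3*u^2/2 - 7*u - 15/2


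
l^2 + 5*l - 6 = (l - 1)*(l + 6)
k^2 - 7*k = k*(k - 7)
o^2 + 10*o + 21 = (o + 3)*(o + 7)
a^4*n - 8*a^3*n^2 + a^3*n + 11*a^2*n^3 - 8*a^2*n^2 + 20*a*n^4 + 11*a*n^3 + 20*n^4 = (a - 5*n)*(a - 4*n)*(a + n)*(a*n + n)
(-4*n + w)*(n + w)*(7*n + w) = -28*n^3 - 25*n^2*w + 4*n*w^2 + w^3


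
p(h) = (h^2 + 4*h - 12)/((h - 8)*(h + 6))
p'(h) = (2*h + 4)/((h - 8)*(h + 6)) - (h^2 + 4*h - 12)/((h - 8)*(h + 6)^2) - (h^2 + 4*h - 12)/((h - 8)^2*(h + 6)) = -6/(h^2 - 16*h + 64)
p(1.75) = 0.04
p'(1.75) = -0.15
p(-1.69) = 0.38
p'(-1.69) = -0.06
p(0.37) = 0.21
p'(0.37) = -0.10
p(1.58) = 0.07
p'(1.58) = -0.15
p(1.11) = 0.13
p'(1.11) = -0.13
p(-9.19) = 0.65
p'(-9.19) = -0.02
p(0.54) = 0.20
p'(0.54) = -0.11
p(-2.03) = 0.40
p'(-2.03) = -0.06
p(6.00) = -2.00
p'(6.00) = -1.50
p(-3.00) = 0.45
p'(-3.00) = -0.05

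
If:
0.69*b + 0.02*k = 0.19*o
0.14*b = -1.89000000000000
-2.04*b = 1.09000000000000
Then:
No Solution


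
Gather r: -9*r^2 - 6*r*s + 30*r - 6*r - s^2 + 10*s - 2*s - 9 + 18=-9*r^2 + r*(24 - 6*s) - s^2 + 8*s + 9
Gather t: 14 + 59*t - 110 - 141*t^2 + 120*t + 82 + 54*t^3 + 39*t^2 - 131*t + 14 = 54*t^3 - 102*t^2 + 48*t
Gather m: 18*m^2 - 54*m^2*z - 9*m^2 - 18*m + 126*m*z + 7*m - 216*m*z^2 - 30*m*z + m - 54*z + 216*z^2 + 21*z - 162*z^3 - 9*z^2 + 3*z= m^2*(9 - 54*z) + m*(-216*z^2 + 96*z - 10) - 162*z^3 + 207*z^2 - 30*z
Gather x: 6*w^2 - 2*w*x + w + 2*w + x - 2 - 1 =6*w^2 + 3*w + x*(1 - 2*w) - 3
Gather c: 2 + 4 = 6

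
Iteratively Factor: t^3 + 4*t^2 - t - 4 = (t + 4)*(t^2 - 1) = (t + 1)*(t + 4)*(t - 1)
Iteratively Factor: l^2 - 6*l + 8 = (l - 4)*(l - 2)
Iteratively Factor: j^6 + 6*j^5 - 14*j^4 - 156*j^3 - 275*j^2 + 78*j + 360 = (j + 2)*(j^5 + 4*j^4 - 22*j^3 - 112*j^2 - 51*j + 180) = (j - 5)*(j + 2)*(j^4 + 9*j^3 + 23*j^2 + 3*j - 36) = (j - 5)*(j + 2)*(j + 4)*(j^3 + 5*j^2 + 3*j - 9) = (j - 5)*(j - 1)*(j + 2)*(j + 4)*(j^2 + 6*j + 9) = (j - 5)*(j - 1)*(j + 2)*(j + 3)*(j + 4)*(j + 3)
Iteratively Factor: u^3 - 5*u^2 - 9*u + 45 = (u - 5)*(u^2 - 9) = (u - 5)*(u - 3)*(u + 3)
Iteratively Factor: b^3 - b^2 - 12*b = (b + 3)*(b^2 - 4*b) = b*(b + 3)*(b - 4)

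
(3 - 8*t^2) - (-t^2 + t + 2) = -7*t^2 - t + 1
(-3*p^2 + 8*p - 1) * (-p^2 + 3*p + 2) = 3*p^4 - 17*p^3 + 19*p^2 + 13*p - 2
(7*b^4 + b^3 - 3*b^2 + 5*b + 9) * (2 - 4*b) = -28*b^5 + 10*b^4 + 14*b^3 - 26*b^2 - 26*b + 18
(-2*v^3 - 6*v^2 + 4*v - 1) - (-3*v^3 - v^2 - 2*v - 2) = v^3 - 5*v^2 + 6*v + 1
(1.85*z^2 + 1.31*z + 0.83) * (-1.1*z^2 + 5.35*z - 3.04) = -2.035*z^4 + 8.4565*z^3 + 0.471499999999999*z^2 + 0.458099999999999*z - 2.5232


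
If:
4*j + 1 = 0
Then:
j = -1/4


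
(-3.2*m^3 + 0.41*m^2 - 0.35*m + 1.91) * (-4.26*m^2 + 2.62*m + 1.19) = 13.632*m^5 - 10.1306*m^4 - 1.2428*m^3 - 8.5657*m^2 + 4.5877*m + 2.2729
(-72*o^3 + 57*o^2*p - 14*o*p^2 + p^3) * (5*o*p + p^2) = -360*o^4*p + 213*o^3*p^2 - 13*o^2*p^3 - 9*o*p^4 + p^5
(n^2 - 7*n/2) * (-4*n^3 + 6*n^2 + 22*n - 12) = -4*n^5 + 20*n^4 + n^3 - 89*n^2 + 42*n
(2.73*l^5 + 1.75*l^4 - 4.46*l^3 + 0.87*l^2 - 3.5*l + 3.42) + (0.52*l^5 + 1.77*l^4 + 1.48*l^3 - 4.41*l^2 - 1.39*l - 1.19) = 3.25*l^5 + 3.52*l^4 - 2.98*l^3 - 3.54*l^2 - 4.89*l + 2.23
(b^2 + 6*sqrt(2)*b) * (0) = 0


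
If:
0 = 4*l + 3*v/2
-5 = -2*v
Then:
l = -15/16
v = 5/2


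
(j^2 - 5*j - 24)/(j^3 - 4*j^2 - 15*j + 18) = (j - 8)/(j^2 - 7*j + 6)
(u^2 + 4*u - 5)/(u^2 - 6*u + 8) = (u^2 + 4*u - 5)/(u^2 - 6*u + 8)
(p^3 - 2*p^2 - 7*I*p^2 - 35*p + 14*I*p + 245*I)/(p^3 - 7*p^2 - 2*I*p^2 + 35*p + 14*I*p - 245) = (p + 5)/(p + 5*I)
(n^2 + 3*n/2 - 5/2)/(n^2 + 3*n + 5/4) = 2*(n - 1)/(2*n + 1)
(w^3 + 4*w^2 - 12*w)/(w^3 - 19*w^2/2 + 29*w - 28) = 2*w*(w + 6)/(2*w^2 - 15*w + 28)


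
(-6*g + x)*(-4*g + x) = 24*g^2 - 10*g*x + x^2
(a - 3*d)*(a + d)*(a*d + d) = a^3*d - 2*a^2*d^2 + a^2*d - 3*a*d^3 - 2*a*d^2 - 3*d^3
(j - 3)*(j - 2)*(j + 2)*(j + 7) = j^4 + 4*j^3 - 25*j^2 - 16*j + 84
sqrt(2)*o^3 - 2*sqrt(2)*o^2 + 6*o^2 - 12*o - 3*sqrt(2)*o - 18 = (o - 3)*(o + 3*sqrt(2))*(sqrt(2)*o + sqrt(2))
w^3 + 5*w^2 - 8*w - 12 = (w - 2)*(w + 1)*(w + 6)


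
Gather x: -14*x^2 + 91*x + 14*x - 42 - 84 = -14*x^2 + 105*x - 126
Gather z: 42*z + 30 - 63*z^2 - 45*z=-63*z^2 - 3*z + 30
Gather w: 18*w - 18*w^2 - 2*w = -18*w^2 + 16*w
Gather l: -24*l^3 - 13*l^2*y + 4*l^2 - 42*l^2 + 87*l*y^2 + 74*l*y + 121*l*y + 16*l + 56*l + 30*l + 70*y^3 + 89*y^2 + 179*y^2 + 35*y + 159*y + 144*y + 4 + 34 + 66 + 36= -24*l^3 + l^2*(-13*y - 38) + l*(87*y^2 + 195*y + 102) + 70*y^3 + 268*y^2 + 338*y + 140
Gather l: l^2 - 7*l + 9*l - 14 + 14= l^2 + 2*l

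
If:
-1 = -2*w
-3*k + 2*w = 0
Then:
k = 1/3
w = 1/2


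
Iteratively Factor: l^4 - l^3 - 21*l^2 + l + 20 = (l + 4)*(l^3 - 5*l^2 - l + 5) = (l - 5)*(l + 4)*(l^2 - 1) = (l - 5)*(l + 1)*(l + 4)*(l - 1)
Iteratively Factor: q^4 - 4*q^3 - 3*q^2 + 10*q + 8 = (q + 1)*(q^3 - 5*q^2 + 2*q + 8) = (q - 2)*(q + 1)*(q^2 - 3*q - 4) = (q - 4)*(q - 2)*(q + 1)*(q + 1)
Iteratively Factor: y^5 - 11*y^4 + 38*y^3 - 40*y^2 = (y - 4)*(y^4 - 7*y^3 + 10*y^2) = y*(y - 4)*(y^3 - 7*y^2 + 10*y) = y^2*(y - 4)*(y^2 - 7*y + 10) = y^2*(y - 5)*(y - 4)*(y - 2)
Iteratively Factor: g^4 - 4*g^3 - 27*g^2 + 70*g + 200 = (g - 5)*(g^3 + g^2 - 22*g - 40) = (g - 5)*(g + 2)*(g^2 - g - 20) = (g - 5)*(g + 2)*(g + 4)*(g - 5)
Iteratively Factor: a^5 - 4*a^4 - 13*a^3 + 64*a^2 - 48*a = (a)*(a^4 - 4*a^3 - 13*a^2 + 64*a - 48) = a*(a - 4)*(a^3 - 13*a + 12) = a*(a - 4)*(a + 4)*(a^2 - 4*a + 3) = a*(a - 4)*(a - 1)*(a + 4)*(a - 3)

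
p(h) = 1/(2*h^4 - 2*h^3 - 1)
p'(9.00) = 0.00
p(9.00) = 0.00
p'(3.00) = -0.01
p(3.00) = 0.01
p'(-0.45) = 3.59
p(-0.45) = -1.36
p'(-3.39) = 0.00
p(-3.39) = 0.00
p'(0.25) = 0.24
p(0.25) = -0.98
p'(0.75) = 0.00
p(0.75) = -0.83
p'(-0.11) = 0.08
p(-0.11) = -1.00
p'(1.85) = -0.32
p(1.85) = 0.10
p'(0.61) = 0.30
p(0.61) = -0.85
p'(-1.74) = 0.08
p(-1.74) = 0.04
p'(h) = (-8*h^3 + 6*h^2)/(2*h^4 - 2*h^3 - 1)^2 = h^2*(6 - 8*h)/(-2*h^4 + 2*h^3 + 1)^2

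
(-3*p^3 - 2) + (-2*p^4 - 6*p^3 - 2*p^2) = -2*p^4 - 9*p^3 - 2*p^2 - 2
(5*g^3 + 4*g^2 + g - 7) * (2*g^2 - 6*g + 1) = 10*g^5 - 22*g^4 - 17*g^3 - 16*g^2 + 43*g - 7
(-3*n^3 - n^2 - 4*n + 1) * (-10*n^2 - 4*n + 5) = 30*n^5 + 22*n^4 + 29*n^3 + n^2 - 24*n + 5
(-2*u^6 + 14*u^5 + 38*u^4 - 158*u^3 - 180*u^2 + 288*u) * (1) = -2*u^6 + 14*u^5 + 38*u^4 - 158*u^3 - 180*u^2 + 288*u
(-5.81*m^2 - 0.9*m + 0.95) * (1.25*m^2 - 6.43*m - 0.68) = -7.2625*m^4 + 36.2333*m^3 + 10.9253*m^2 - 5.4965*m - 0.646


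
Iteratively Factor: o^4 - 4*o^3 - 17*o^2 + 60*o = (o)*(o^3 - 4*o^2 - 17*o + 60) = o*(o - 5)*(o^2 + o - 12) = o*(o - 5)*(o + 4)*(o - 3)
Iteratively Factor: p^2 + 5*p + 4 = (p + 4)*(p + 1)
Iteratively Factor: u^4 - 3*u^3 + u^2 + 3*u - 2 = (u + 1)*(u^3 - 4*u^2 + 5*u - 2) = (u - 2)*(u + 1)*(u^2 - 2*u + 1) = (u - 2)*(u - 1)*(u + 1)*(u - 1)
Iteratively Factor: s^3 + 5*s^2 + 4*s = (s + 1)*(s^2 + 4*s) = s*(s + 1)*(s + 4)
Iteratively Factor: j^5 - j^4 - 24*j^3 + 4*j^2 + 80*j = (j)*(j^4 - j^3 - 24*j^2 + 4*j + 80) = j*(j - 2)*(j^3 + j^2 - 22*j - 40) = j*(j - 5)*(j - 2)*(j^2 + 6*j + 8) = j*(j - 5)*(j - 2)*(j + 4)*(j + 2)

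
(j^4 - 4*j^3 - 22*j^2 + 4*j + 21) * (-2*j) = -2*j^5 + 8*j^4 + 44*j^3 - 8*j^2 - 42*j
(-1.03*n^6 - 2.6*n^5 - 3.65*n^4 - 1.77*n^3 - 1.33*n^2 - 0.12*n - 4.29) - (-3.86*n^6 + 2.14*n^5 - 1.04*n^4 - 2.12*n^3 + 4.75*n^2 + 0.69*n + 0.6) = 2.83*n^6 - 4.74*n^5 - 2.61*n^4 + 0.35*n^3 - 6.08*n^2 - 0.81*n - 4.89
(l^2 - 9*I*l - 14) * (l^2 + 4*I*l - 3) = l^4 - 5*I*l^3 + 19*l^2 - 29*I*l + 42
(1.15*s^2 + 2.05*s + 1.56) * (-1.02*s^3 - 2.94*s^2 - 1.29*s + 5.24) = -1.173*s^5 - 5.472*s^4 - 9.1017*s^3 - 1.2049*s^2 + 8.7296*s + 8.1744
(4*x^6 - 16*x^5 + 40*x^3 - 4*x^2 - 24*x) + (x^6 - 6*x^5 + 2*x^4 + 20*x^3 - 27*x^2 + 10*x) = 5*x^6 - 22*x^5 + 2*x^4 + 60*x^3 - 31*x^2 - 14*x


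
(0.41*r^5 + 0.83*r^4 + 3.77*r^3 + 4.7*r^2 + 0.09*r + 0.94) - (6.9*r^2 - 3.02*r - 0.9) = 0.41*r^5 + 0.83*r^4 + 3.77*r^3 - 2.2*r^2 + 3.11*r + 1.84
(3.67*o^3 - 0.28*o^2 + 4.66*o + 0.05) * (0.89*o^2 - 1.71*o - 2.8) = 3.2663*o^5 - 6.5249*o^4 - 5.6498*o^3 - 7.1401*o^2 - 13.1335*o - 0.14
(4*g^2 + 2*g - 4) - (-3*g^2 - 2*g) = 7*g^2 + 4*g - 4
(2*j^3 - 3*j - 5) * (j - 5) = 2*j^4 - 10*j^3 - 3*j^2 + 10*j + 25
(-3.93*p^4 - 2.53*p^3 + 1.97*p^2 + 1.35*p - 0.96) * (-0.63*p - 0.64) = 2.4759*p^5 + 4.1091*p^4 + 0.3781*p^3 - 2.1113*p^2 - 0.2592*p + 0.6144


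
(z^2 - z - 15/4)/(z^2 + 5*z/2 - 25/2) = (z + 3/2)/(z + 5)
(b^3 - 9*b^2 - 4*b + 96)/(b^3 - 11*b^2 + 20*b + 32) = (b + 3)/(b + 1)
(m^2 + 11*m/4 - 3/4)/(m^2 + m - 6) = (m - 1/4)/(m - 2)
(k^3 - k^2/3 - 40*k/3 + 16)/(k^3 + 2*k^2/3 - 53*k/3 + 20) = (k + 4)/(k + 5)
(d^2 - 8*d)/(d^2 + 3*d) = (d - 8)/(d + 3)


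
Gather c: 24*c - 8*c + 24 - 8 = 16*c + 16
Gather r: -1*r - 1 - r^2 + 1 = -r^2 - r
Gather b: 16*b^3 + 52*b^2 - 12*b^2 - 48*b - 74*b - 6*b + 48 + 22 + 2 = 16*b^3 + 40*b^2 - 128*b + 72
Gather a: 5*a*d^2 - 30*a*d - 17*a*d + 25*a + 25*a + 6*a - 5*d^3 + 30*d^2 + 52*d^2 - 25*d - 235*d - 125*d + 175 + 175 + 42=a*(5*d^2 - 47*d + 56) - 5*d^3 + 82*d^2 - 385*d + 392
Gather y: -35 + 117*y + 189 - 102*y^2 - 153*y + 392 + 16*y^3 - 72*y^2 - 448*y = 16*y^3 - 174*y^2 - 484*y + 546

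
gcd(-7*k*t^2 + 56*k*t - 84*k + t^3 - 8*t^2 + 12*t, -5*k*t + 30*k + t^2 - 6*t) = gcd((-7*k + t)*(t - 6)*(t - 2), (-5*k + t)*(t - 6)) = t - 6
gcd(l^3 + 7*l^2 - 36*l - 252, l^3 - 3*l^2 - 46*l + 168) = l^2 + l - 42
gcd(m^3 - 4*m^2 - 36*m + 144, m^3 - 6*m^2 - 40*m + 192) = m^2 + 2*m - 24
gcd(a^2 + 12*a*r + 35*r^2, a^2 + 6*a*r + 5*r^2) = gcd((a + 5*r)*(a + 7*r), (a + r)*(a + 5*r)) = a + 5*r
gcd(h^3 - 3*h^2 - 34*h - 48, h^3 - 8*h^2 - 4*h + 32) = h^2 - 6*h - 16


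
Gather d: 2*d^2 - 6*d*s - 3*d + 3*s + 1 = 2*d^2 + d*(-6*s - 3) + 3*s + 1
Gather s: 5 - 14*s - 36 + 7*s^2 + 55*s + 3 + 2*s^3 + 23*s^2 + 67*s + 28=2*s^3 + 30*s^2 + 108*s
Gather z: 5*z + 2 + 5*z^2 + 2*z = 5*z^2 + 7*z + 2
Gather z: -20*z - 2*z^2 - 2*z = -2*z^2 - 22*z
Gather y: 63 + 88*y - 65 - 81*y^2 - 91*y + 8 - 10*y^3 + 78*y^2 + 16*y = -10*y^3 - 3*y^2 + 13*y + 6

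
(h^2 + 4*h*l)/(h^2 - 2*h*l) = (h + 4*l)/(h - 2*l)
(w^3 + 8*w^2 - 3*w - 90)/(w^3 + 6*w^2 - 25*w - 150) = (w - 3)/(w - 5)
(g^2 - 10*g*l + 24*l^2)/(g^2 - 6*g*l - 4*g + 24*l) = (g - 4*l)/(g - 4)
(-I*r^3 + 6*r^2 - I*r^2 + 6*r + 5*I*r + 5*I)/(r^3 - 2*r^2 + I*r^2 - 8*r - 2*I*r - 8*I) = (-I*r^2 + r*(5 - I) + 5)/(r^2 - 2*r - 8)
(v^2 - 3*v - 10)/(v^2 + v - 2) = (v - 5)/(v - 1)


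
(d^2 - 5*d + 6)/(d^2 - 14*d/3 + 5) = 3*(d - 2)/(3*d - 5)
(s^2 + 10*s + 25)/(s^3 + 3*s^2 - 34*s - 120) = (s + 5)/(s^2 - 2*s - 24)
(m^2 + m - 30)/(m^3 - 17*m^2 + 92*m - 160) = (m + 6)/(m^2 - 12*m + 32)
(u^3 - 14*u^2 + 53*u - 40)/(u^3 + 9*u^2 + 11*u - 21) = (u^2 - 13*u + 40)/(u^2 + 10*u + 21)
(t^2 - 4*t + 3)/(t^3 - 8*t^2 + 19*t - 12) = 1/(t - 4)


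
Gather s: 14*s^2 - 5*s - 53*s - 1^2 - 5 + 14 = 14*s^2 - 58*s + 8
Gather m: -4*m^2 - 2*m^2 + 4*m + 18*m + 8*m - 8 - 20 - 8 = -6*m^2 + 30*m - 36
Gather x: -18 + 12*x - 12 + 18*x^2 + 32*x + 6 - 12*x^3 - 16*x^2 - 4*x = -12*x^3 + 2*x^2 + 40*x - 24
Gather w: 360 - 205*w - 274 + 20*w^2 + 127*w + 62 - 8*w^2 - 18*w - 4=12*w^2 - 96*w + 144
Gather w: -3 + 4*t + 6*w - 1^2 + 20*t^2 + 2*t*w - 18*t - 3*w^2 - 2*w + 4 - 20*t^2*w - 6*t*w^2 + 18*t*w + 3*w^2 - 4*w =20*t^2 - 6*t*w^2 - 14*t + w*(-20*t^2 + 20*t)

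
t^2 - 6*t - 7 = (t - 7)*(t + 1)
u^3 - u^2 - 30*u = u*(u - 6)*(u + 5)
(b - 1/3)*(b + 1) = b^2 + 2*b/3 - 1/3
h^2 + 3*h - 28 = (h - 4)*(h + 7)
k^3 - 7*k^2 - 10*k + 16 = (k - 8)*(k - 1)*(k + 2)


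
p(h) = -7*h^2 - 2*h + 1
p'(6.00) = -86.00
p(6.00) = -263.00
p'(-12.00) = 166.00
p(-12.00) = -983.00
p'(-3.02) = 40.28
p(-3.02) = -56.80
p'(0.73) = -12.22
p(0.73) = -4.19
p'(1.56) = -23.84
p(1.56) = -19.16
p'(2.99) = -43.86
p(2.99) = -67.56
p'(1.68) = -25.52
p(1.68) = -22.12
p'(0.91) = -14.74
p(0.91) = -6.62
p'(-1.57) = 19.98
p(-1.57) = -13.11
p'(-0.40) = 3.60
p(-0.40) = 0.68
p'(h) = -14*h - 2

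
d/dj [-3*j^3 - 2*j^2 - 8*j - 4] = -9*j^2 - 4*j - 8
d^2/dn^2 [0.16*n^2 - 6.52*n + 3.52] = 0.320000000000000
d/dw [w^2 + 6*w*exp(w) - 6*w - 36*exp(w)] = 6*w*exp(w) + 2*w - 30*exp(w) - 6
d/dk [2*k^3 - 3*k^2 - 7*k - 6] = 6*k^2 - 6*k - 7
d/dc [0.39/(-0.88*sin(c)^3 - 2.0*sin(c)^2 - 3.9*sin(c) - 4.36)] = (1.0296*sin(c)^2 + 1.56*sin(c) + 1.521)*cos(c)/(0.88*sin(c)^3 + 2.0*sin(c)^2 + 3.9*sin(c) + 4.36)^2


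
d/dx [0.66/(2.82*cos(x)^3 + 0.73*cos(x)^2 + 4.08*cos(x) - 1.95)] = (5.5836*cos(x)^2 + 0.9636*cos(x) + 2.6928)*sin(x)/(2.82*cos(x)^3 + 0.73*cos(x)^2 + 4.08*cos(x) - 1.95)^2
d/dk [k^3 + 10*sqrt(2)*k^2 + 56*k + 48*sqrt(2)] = 3*k^2 + 20*sqrt(2)*k + 56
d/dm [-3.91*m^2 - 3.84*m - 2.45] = -7.82*m - 3.84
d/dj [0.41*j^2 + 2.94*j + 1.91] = 0.82*j + 2.94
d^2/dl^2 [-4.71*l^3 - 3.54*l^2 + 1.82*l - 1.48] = -28.26*l - 7.08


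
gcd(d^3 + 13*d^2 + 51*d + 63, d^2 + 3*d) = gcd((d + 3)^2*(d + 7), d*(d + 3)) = d + 3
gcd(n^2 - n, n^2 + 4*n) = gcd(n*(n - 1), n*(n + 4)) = n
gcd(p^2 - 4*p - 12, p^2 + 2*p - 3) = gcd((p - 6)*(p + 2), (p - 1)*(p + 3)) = 1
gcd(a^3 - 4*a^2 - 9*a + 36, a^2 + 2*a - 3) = a + 3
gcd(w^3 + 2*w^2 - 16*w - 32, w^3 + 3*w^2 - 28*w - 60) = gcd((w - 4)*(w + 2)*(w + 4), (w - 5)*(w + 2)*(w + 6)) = w + 2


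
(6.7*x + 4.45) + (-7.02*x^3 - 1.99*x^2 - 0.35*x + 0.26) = -7.02*x^3 - 1.99*x^2 + 6.35*x + 4.71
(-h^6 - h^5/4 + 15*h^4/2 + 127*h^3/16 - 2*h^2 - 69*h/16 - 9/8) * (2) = -2*h^6 - h^5/2 + 15*h^4 + 127*h^3/8 - 4*h^2 - 69*h/8 - 9/4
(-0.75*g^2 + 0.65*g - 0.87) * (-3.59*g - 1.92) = 2.6925*g^3 - 0.8935*g^2 + 1.8753*g + 1.6704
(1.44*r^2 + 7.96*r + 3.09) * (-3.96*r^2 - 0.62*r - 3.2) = -5.7024*r^4 - 32.4144*r^3 - 21.7796*r^2 - 27.3878*r - 9.888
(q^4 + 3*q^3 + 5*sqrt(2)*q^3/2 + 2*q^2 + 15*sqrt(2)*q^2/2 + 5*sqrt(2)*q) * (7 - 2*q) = -2*q^5 - 5*sqrt(2)*q^4 + q^4 + 5*sqrt(2)*q^3/2 + 17*q^3 + 14*q^2 + 85*sqrt(2)*q^2/2 + 35*sqrt(2)*q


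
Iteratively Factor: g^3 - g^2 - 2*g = (g)*(g^2 - g - 2) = g*(g + 1)*(g - 2)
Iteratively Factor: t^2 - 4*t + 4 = (t - 2)*(t - 2)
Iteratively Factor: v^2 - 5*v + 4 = (v - 1)*(v - 4)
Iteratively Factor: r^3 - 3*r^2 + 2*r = (r - 1)*(r^2 - 2*r) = r*(r - 1)*(r - 2)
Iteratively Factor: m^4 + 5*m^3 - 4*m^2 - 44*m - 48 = (m + 2)*(m^3 + 3*m^2 - 10*m - 24) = (m - 3)*(m + 2)*(m^2 + 6*m + 8) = (m - 3)*(m + 2)^2*(m + 4)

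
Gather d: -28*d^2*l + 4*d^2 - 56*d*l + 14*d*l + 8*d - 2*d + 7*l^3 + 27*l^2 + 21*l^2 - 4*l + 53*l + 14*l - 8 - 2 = d^2*(4 - 28*l) + d*(6 - 42*l) + 7*l^3 + 48*l^2 + 63*l - 10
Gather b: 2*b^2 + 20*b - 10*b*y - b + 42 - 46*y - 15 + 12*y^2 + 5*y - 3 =2*b^2 + b*(19 - 10*y) + 12*y^2 - 41*y + 24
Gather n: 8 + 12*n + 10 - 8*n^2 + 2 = -8*n^2 + 12*n + 20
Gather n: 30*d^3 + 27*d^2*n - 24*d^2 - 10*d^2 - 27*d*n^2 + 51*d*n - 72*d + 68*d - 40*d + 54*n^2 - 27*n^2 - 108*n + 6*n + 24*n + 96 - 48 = 30*d^3 - 34*d^2 - 44*d + n^2*(27 - 27*d) + n*(27*d^2 + 51*d - 78) + 48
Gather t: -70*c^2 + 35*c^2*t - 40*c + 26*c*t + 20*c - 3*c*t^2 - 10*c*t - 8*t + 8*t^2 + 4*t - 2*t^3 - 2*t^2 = -70*c^2 - 20*c - 2*t^3 + t^2*(6 - 3*c) + t*(35*c^2 + 16*c - 4)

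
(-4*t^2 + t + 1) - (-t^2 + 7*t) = -3*t^2 - 6*t + 1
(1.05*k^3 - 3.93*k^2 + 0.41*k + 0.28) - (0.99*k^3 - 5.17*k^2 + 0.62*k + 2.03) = 0.0600000000000001*k^3 + 1.24*k^2 - 0.21*k - 1.75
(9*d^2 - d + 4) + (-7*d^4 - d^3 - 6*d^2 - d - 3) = -7*d^4 - d^3 + 3*d^2 - 2*d + 1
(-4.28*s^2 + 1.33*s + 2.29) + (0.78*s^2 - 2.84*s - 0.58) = -3.5*s^2 - 1.51*s + 1.71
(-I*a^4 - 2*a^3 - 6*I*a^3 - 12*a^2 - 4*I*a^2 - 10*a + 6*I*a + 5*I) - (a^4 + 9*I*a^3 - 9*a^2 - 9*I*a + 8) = -a^4 - I*a^4 - 2*a^3 - 15*I*a^3 - 3*a^2 - 4*I*a^2 - 10*a + 15*I*a - 8 + 5*I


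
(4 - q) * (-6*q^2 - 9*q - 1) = 6*q^3 - 15*q^2 - 35*q - 4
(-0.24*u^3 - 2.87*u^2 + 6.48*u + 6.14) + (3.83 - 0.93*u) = -0.24*u^3 - 2.87*u^2 + 5.55*u + 9.97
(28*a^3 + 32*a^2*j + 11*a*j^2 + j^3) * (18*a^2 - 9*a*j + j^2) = 504*a^5 + 324*a^4*j - 62*a^3*j^2 - 49*a^2*j^3 + 2*a*j^4 + j^5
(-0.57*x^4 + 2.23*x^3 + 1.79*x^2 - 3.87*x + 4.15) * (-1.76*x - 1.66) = 1.0032*x^5 - 2.9786*x^4 - 6.8522*x^3 + 3.8398*x^2 - 0.8798*x - 6.889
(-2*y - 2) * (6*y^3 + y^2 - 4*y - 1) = -12*y^4 - 14*y^3 + 6*y^2 + 10*y + 2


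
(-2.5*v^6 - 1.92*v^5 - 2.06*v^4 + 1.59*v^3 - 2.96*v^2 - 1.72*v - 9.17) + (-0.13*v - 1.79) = -2.5*v^6 - 1.92*v^5 - 2.06*v^4 + 1.59*v^3 - 2.96*v^2 - 1.85*v - 10.96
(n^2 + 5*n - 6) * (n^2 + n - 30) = n^4 + 6*n^3 - 31*n^2 - 156*n + 180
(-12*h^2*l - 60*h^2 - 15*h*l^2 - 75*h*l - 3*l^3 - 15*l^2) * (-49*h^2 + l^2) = 588*h^4*l + 2940*h^4 + 735*h^3*l^2 + 3675*h^3*l + 135*h^2*l^3 + 675*h^2*l^2 - 15*h*l^4 - 75*h*l^3 - 3*l^5 - 15*l^4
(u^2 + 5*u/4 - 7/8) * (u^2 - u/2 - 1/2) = u^4 + 3*u^3/4 - 2*u^2 - 3*u/16 + 7/16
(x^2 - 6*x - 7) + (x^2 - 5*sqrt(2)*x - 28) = 2*x^2 - 5*sqrt(2)*x - 6*x - 35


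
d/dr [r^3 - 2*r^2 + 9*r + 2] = 3*r^2 - 4*r + 9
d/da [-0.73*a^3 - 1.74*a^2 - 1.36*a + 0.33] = -2.19*a^2 - 3.48*a - 1.36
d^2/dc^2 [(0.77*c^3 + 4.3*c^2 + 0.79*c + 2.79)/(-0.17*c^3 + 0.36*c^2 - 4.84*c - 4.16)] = (5.55111512312578e-17*c^7 - 0.342788*c^6 + 3.66435*c^5 + 27.085284*c^4 - 6.96570399999999*c^3 - 140.897928*c^2 - 46.0441920000001*c - 256.087264)/(0.004913*c^9 - 0.031212*c^8 + 0.485724*c^7 - 1.463232*c^6 + 12.301296*c^5 - 3.145152*c^4 + 78.715456*c^3 + 273.66144*c^2 + 251.277312*c + 71.991296)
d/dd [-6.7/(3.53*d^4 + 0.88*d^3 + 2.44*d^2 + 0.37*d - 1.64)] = (94.604*d^3 + 17.688*d^2 + 32.696*d + 2.479)/(3.53*d^4 + 0.88*d^3 + 2.44*d^2 + 0.37*d - 1.64)^2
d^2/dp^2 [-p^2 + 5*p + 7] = -2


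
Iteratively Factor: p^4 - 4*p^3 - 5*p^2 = (p - 5)*(p^3 + p^2) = p*(p - 5)*(p^2 + p) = p^2*(p - 5)*(p + 1)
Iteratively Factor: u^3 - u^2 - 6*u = (u)*(u^2 - u - 6) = u*(u + 2)*(u - 3)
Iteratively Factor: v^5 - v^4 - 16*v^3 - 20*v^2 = (v + 2)*(v^4 - 3*v^3 - 10*v^2) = v*(v + 2)*(v^3 - 3*v^2 - 10*v) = v^2*(v + 2)*(v^2 - 3*v - 10) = v^2*(v - 5)*(v + 2)*(v + 2)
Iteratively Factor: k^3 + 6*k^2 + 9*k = (k + 3)*(k^2 + 3*k) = (k + 3)^2*(k)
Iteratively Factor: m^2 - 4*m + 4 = (m - 2)*(m - 2)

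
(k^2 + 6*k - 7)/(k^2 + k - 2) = (k + 7)/(k + 2)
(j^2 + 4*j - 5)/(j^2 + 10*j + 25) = (j - 1)/(j + 5)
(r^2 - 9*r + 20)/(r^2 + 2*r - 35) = (r - 4)/(r + 7)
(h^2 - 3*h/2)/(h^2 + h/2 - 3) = h/(h + 2)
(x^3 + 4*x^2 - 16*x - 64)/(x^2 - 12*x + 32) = (x^2 + 8*x + 16)/(x - 8)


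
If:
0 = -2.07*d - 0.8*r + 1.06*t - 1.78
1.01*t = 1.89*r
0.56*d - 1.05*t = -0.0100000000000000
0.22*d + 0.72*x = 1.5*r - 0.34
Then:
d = -1.02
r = -0.29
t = -0.54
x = -0.76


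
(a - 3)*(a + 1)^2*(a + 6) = a^4 + 5*a^3 - 11*a^2 - 33*a - 18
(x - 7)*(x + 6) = x^2 - x - 42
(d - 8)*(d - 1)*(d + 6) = d^3 - 3*d^2 - 46*d + 48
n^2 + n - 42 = (n - 6)*(n + 7)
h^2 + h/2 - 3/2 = (h - 1)*(h + 3/2)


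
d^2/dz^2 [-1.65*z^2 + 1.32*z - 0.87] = -3.30000000000000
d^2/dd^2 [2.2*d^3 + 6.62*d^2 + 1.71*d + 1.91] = 13.2*d + 13.24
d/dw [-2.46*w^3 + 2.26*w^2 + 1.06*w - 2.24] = -7.38*w^2 + 4.52*w + 1.06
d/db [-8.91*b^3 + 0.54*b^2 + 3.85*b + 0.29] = -26.73*b^2 + 1.08*b + 3.85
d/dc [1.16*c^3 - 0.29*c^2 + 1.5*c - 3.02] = 3.48*c^2 - 0.58*c + 1.5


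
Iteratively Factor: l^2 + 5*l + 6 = (l + 3)*(l + 2)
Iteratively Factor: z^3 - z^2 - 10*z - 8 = (z - 4)*(z^2 + 3*z + 2) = (z - 4)*(z + 1)*(z + 2)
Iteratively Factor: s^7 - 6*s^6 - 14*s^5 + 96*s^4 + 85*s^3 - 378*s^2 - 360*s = (s + 3)*(s^6 - 9*s^5 + 13*s^4 + 57*s^3 - 86*s^2 - 120*s) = s*(s + 3)*(s^5 - 9*s^4 + 13*s^3 + 57*s^2 - 86*s - 120) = s*(s - 3)*(s + 3)*(s^4 - 6*s^3 - 5*s^2 + 42*s + 40) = s*(s - 3)*(s + 1)*(s + 3)*(s^3 - 7*s^2 + 2*s + 40) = s*(s - 3)*(s + 1)*(s + 2)*(s + 3)*(s^2 - 9*s + 20) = s*(s - 4)*(s - 3)*(s + 1)*(s + 2)*(s + 3)*(s - 5)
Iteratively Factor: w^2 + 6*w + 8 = (w + 2)*(w + 4)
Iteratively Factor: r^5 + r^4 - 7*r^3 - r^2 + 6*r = (r - 2)*(r^4 + 3*r^3 - r^2 - 3*r) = (r - 2)*(r - 1)*(r^3 + 4*r^2 + 3*r) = r*(r - 2)*(r - 1)*(r^2 + 4*r + 3) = r*(r - 2)*(r - 1)*(r + 3)*(r + 1)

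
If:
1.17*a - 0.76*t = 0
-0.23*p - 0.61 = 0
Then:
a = 0.64957264957265*t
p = -2.65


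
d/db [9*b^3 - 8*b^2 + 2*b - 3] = 27*b^2 - 16*b + 2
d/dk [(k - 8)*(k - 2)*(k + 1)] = 3*k^2 - 18*k + 6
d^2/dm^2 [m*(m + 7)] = 2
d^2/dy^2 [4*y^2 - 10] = 8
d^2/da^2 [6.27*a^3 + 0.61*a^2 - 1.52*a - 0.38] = 37.62*a + 1.22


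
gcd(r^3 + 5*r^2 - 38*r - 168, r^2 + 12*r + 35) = r + 7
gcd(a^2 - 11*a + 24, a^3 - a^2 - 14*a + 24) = a - 3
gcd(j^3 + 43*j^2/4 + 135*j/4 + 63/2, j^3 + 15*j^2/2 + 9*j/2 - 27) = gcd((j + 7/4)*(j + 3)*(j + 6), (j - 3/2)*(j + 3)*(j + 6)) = j^2 + 9*j + 18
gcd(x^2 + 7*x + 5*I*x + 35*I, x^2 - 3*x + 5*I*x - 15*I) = x + 5*I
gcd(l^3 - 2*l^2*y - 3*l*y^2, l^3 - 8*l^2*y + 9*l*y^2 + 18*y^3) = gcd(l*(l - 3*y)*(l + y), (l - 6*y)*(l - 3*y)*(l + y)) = -l^2 + 2*l*y + 3*y^2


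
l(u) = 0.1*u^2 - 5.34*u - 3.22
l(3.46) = -20.50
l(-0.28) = -1.72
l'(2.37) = -4.87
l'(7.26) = -3.89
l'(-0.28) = -5.40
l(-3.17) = 14.71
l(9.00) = -43.18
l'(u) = 0.2*u - 5.34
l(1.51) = -11.06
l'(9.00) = -3.54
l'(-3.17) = -5.97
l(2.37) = -15.31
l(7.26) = -36.72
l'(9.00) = -3.54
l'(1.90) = -4.96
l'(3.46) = -4.65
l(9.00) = -43.18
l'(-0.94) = -5.53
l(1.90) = -13.00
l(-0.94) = 1.89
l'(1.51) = -5.04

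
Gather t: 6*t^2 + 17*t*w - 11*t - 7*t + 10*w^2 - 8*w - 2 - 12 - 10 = 6*t^2 + t*(17*w - 18) + 10*w^2 - 8*w - 24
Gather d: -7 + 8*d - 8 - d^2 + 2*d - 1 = -d^2 + 10*d - 16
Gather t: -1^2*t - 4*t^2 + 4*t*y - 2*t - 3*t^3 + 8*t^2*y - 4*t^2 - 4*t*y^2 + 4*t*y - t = -3*t^3 + t^2*(8*y - 8) + t*(-4*y^2 + 8*y - 4)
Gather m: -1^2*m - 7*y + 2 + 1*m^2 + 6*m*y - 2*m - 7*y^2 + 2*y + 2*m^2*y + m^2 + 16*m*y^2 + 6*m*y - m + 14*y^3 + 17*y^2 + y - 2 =m^2*(2*y + 2) + m*(16*y^2 + 12*y - 4) + 14*y^3 + 10*y^2 - 4*y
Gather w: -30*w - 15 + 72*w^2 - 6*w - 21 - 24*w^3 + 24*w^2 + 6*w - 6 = -24*w^3 + 96*w^2 - 30*w - 42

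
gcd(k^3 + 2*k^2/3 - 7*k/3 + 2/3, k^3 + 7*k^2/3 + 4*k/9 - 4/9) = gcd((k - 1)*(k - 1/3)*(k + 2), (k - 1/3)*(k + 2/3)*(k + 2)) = k^2 + 5*k/3 - 2/3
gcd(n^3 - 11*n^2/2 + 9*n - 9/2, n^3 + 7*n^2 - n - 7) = n - 1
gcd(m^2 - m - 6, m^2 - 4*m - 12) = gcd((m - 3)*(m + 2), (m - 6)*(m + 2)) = m + 2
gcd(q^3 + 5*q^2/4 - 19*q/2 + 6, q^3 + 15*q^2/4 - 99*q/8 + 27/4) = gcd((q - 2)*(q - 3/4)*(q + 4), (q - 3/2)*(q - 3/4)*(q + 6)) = q - 3/4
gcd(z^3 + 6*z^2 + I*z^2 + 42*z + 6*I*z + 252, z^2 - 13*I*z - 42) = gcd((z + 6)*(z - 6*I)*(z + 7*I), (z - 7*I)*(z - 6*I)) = z - 6*I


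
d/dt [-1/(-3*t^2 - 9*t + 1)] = 3*(-2*t - 3)/(3*t^2 + 9*t - 1)^2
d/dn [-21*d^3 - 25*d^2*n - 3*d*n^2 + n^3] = -25*d^2 - 6*d*n + 3*n^2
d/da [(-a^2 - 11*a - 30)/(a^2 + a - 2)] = 2*(5*a^2 + 32*a + 26)/(a^4 + 2*a^3 - 3*a^2 - 4*a + 4)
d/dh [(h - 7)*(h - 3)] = 2*h - 10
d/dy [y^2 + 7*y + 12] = 2*y + 7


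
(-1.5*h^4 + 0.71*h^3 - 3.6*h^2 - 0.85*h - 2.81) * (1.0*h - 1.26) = -1.5*h^5 + 2.6*h^4 - 4.4946*h^3 + 3.686*h^2 - 1.739*h + 3.5406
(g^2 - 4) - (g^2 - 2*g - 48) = 2*g + 44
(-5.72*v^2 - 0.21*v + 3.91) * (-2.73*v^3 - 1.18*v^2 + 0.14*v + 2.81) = 15.6156*v^5 + 7.3229*v^4 - 11.2273*v^3 - 20.7164*v^2 - 0.0426999999999998*v + 10.9871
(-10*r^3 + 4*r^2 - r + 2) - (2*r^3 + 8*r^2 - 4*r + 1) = -12*r^3 - 4*r^2 + 3*r + 1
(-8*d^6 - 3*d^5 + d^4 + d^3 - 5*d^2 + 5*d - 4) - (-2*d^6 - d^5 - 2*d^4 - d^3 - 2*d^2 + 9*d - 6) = -6*d^6 - 2*d^5 + 3*d^4 + 2*d^3 - 3*d^2 - 4*d + 2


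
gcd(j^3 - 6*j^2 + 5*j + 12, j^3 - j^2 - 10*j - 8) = j^2 - 3*j - 4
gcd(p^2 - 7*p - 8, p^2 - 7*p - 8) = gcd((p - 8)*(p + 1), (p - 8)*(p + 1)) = p^2 - 7*p - 8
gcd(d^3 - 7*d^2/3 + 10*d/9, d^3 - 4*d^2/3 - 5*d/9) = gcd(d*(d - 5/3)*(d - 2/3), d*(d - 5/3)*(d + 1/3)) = d^2 - 5*d/3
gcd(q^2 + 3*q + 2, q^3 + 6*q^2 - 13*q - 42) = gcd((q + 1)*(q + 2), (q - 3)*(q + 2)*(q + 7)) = q + 2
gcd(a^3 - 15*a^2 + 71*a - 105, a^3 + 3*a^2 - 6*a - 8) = 1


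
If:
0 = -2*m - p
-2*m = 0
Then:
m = 0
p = 0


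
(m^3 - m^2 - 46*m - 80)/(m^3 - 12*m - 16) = (m^2 - 3*m - 40)/(m^2 - 2*m - 8)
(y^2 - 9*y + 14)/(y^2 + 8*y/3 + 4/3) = 3*(y^2 - 9*y + 14)/(3*y^2 + 8*y + 4)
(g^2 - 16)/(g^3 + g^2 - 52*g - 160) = (g - 4)/(g^2 - 3*g - 40)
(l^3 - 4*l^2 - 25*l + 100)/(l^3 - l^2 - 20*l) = (l^2 + l - 20)/(l*(l + 4))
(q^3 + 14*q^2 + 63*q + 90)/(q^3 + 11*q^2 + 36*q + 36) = (q + 5)/(q + 2)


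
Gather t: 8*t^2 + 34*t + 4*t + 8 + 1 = 8*t^2 + 38*t + 9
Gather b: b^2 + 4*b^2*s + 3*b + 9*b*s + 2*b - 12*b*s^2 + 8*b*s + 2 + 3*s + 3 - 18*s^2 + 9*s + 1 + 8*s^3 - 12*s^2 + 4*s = b^2*(4*s + 1) + b*(-12*s^2 + 17*s + 5) + 8*s^3 - 30*s^2 + 16*s + 6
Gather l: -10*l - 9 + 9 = -10*l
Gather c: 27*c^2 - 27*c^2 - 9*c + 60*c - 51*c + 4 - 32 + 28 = 0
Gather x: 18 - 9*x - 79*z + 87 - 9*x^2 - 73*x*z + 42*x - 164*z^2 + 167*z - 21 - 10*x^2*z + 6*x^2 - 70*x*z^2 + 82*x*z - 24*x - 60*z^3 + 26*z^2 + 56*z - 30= x^2*(-10*z - 3) + x*(-70*z^2 + 9*z + 9) - 60*z^3 - 138*z^2 + 144*z + 54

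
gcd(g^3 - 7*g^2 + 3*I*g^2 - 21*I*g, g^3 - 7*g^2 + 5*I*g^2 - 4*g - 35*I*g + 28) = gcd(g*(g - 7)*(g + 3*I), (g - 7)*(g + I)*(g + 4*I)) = g - 7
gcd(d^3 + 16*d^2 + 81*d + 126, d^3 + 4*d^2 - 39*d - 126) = d^2 + 10*d + 21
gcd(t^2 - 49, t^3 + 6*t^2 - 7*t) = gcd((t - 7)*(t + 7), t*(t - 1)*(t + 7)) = t + 7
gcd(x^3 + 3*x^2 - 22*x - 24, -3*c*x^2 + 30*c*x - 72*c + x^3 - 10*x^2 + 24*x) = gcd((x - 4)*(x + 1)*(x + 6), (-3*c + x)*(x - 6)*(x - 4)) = x - 4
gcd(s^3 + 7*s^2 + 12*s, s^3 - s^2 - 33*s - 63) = s + 3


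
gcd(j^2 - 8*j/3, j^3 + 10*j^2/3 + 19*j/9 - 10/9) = 1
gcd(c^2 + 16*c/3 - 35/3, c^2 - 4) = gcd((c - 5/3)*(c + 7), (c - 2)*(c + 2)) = 1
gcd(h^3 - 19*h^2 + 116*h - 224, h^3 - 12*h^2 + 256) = h - 8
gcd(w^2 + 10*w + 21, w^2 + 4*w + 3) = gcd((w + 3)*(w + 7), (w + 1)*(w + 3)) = w + 3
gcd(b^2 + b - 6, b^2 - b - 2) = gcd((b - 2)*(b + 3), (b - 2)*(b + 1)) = b - 2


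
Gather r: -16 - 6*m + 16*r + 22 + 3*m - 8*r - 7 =-3*m + 8*r - 1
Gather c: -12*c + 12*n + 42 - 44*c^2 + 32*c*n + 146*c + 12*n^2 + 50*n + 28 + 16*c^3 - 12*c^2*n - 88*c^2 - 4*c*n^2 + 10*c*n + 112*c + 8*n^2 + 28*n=16*c^3 + c^2*(-12*n - 132) + c*(-4*n^2 + 42*n + 246) + 20*n^2 + 90*n + 70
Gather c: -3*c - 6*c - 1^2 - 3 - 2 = -9*c - 6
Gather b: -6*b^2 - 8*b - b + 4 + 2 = -6*b^2 - 9*b + 6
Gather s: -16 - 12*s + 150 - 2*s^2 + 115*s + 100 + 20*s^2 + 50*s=18*s^2 + 153*s + 234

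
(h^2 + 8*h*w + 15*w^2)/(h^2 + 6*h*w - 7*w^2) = (h^2 + 8*h*w + 15*w^2)/(h^2 + 6*h*w - 7*w^2)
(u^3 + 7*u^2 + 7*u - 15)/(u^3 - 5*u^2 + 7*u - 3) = (u^2 + 8*u + 15)/(u^2 - 4*u + 3)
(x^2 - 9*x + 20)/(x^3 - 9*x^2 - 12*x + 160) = (x - 4)/(x^2 - 4*x - 32)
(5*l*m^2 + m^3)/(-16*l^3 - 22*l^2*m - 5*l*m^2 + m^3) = m^2*(-5*l - m)/(16*l^3 + 22*l^2*m + 5*l*m^2 - m^3)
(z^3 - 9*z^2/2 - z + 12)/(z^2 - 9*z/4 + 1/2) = 2*(2*z^2 - 5*z - 12)/(4*z - 1)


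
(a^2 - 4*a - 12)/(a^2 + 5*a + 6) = (a - 6)/(a + 3)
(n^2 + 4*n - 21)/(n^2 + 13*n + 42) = (n - 3)/(n + 6)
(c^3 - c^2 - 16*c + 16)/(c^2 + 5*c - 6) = (c^2 - 16)/(c + 6)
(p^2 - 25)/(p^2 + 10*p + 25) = (p - 5)/(p + 5)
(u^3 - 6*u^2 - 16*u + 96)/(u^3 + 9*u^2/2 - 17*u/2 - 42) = 2*(u^2 - 10*u + 24)/(2*u^2 + u - 21)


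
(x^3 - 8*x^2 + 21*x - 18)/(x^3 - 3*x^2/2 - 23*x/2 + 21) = 2*(x - 3)/(2*x + 7)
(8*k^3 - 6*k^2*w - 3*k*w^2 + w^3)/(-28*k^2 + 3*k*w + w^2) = (-2*k^2 + k*w + w^2)/(7*k + w)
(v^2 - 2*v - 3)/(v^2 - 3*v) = (v + 1)/v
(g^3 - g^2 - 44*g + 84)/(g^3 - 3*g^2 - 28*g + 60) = (g + 7)/(g + 5)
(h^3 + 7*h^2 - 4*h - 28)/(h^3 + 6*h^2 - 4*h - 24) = (h + 7)/(h + 6)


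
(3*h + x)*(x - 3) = 3*h*x - 9*h + x^2 - 3*x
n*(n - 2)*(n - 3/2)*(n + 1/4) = n^4 - 13*n^3/4 + 17*n^2/8 + 3*n/4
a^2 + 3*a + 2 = (a + 1)*(a + 2)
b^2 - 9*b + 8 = (b - 8)*(b - 1)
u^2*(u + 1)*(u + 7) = u^4 + 8*u^3 + 7*u^2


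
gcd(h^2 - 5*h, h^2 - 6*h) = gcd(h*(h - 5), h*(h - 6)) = h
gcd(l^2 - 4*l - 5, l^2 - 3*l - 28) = 1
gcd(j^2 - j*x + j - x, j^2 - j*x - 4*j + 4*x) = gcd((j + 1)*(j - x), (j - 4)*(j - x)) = -j + x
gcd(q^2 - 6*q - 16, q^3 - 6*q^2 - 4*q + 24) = q + 2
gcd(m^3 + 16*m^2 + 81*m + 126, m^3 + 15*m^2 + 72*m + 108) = m^2 + 9*m + 18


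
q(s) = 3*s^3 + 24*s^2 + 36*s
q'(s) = 9*s^2 + 48*s + 36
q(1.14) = 76.68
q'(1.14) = 102.42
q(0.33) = 14.60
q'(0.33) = 52.82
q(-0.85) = -15.10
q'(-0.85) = 1.70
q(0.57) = 28.87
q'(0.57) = 66.28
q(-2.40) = 10.37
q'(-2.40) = -27.36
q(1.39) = 104.47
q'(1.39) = 120.11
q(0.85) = 49.78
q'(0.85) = 83.30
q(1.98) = 188.66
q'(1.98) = 166.32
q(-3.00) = 27.00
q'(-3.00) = -27.00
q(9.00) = 4455.00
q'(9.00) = 1197.00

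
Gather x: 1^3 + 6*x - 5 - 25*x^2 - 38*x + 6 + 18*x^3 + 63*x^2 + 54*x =18*x^3 + 38*x^2 + 22*x + 2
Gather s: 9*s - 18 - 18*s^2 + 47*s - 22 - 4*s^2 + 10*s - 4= -22*s^2 + 66*s - 44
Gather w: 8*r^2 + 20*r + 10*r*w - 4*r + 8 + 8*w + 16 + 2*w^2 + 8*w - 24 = 8*r^2 + 16*r + 2*w^2 + w*(10*r + 16)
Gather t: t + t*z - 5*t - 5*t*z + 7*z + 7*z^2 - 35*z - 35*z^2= t*(-4*z - 4) - 28*z^2 - 28*z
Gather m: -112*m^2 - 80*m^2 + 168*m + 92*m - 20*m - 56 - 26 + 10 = -192*m^2 + 240*m - 72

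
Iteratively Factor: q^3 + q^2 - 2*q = (q - 1)*(q^2 + 2*q) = (q - 1)*(q + 2)*(q)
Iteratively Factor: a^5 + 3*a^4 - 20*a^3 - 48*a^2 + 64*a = (a - 1)*(a^4 + 4*a^3 - 16*a^2 - 64*a) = (a - 1)*(a + 4)*(a^3 - 16*a) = (a - 4)*(a - 1)*(a + 4)*(a^2 + 4*a) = a*(a - 4)*(a - 1)*(a + 4)*(a + 4)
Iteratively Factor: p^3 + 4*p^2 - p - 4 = (p + 4)*(p^2 - 1) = (p - 1)*(p + 4)*(p + 1)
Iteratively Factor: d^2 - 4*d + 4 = (d - 2)*(d - 2)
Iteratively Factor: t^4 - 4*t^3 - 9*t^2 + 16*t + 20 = (t + 2)*(t^3 - 6*t^2 + 3*t + 10) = (t + 1)*(t + 2)*(t^2 - 7*t + 10) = (t - 5)*(t + 1)*(t + 2)*(t - 2)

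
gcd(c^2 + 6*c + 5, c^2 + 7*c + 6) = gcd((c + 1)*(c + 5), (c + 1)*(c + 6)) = c + 1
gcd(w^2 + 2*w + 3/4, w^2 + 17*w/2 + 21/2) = w + 3/2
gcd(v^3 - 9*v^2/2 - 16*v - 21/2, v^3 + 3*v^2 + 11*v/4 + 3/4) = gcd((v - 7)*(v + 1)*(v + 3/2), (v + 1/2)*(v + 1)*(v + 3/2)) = v^2 + 5*v/2 + 3/2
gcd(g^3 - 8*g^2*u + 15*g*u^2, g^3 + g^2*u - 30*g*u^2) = -g^2 + 5*g*u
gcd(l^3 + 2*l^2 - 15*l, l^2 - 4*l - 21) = 1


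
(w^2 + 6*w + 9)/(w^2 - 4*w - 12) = (w^2 + 6*w + 9)/(w^2 - 4*w - 12)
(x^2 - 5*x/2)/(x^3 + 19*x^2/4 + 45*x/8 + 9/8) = 4*x*(2*x - 5)/(8*x^3 + 38*x^2 + 45*x + 9)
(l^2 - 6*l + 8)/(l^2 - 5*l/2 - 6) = 2*(l - 2)/(2*l + 3)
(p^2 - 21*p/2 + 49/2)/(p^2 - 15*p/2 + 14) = (p - 7)/(p - 4)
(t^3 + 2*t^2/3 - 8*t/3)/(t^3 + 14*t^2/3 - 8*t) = (t + 2)/(t + 6)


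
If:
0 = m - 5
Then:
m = 5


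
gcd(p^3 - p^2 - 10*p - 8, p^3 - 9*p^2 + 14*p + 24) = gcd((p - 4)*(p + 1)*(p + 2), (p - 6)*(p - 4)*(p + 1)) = p^2 - 3*p - 4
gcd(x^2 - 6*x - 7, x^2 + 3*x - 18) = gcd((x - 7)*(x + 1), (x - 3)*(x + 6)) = 1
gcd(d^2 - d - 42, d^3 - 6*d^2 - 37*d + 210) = d^2 - d - 42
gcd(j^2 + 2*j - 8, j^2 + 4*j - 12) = j - 2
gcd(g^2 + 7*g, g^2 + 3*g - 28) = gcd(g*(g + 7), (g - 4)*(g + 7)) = g + 7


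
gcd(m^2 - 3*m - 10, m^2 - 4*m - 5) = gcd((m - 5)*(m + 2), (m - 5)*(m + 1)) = m - 5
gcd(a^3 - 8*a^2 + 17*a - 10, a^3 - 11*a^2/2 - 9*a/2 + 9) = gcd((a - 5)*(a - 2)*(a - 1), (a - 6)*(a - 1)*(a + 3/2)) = a - 1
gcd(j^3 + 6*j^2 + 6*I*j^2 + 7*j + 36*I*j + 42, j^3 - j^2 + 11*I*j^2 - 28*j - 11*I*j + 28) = j + 7*I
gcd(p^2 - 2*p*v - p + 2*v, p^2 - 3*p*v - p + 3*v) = p - 1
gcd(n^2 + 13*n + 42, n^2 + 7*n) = n + 7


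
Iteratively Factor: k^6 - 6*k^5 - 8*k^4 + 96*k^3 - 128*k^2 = (k - 2)*(k^5 - 4*k^4 - 16*k^3 + 64*k^2) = k*(k - 2)*(k^4 - 4*k^3 - 16*k^2 + 64*k) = k*(k - 4)*(k - 2)*(k^3 - 16*k) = k*(k - 4)*(k - 2)*(k + 4)*(k^2 - 4*k) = k*(k - 4)^2*(k - 2)*(k + 4)*(k)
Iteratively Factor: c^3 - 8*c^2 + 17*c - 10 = (c - 1)*(c^2 - 7*c + 10) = (c - 2)*(c - 1)*(c - 5)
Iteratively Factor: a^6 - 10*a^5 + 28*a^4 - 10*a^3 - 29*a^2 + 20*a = (a - 5)*(a^5 - 5*a^4 + 3*a^3 + 5*a^2 - 4*a) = (a - 5)*(a - 1)*(a^4 - 4*a^3 - a^2 + 4*a) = a*(a - 5)*(a - 1)*(a^3 - 4*a^2 - a + 4) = a*(a - 5)*(a - 1)*(a + 1)*(a^2 - 5*a + 4) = a*(a - 5)*(a - 1)^2*(a + 1)*(a - 4)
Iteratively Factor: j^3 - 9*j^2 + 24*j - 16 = (j - 4)*(j^2 - 5*j + 4) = (j - 4)*(j - 1)*(j - 4)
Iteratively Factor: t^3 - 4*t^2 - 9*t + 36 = (t - 3)*(t^2 - t - 12) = (t - 3)*(t + 3)*(t - 4)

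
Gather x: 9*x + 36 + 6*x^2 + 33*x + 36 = 6*x^2 + 42*x + 72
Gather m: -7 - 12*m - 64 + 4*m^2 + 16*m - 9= 4*m^2 + 4*m - 80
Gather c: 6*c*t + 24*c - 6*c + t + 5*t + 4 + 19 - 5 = c*(6*t + 18) + 6*t + 18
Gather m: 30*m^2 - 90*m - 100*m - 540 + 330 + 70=30*m^2 - 190*m - 140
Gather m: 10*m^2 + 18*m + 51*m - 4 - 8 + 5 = 10*m^2 + 69*m - 7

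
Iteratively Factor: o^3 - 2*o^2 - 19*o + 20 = (o - 1)*(o^2 - o - 20) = (o - 1)*(o + 4)*(o - 5)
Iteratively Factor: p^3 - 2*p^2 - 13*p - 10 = (p - 5)*(p^2 + 3*p + 2) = (p - 5)*(p + 2)*(p + 1)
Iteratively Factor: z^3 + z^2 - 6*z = (z + 3)*(z^2 - 2*z) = (z - 2)*(z + 3)*(z)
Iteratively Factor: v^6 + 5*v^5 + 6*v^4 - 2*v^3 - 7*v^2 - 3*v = (v + 1)*(v^5 + 4*v^4 + 2*v^3 - 4*v^2 - 3*v) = (v + 1)^2*(v^4 + 3*v^3 - v^2 - 3*v) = v*(v + 1)^2*(v^3 + 3*v^2 - v - 3) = v*(v + 1)^3*(v^2 + 2*v - 3) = v*(v + 1)^3*(v + 3)*(v - 1)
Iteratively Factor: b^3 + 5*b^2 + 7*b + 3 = (b + 1)*(b^2 + 4*b + 3) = (b + 1)^2*(b + 3)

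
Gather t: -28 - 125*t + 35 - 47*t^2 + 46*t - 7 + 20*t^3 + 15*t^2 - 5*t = 20*t^3 - 32*t^2 - 84*t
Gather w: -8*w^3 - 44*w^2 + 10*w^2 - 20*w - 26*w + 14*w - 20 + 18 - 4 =-8*w^3 - 34*w^2 - 32*w - 6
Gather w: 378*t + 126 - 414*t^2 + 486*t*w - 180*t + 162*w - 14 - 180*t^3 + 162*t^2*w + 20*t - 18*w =-180*t^3 - 414*t^2 + 218*t + w*(162*t^2 + 486*t + 144) + 112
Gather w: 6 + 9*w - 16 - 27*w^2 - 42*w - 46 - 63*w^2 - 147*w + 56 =-90*w^2 - 180*w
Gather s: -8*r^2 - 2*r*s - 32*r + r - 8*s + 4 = -8*r^2 - 31*r + s*(-2*r - 8) + 4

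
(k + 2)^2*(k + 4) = k^3 + 8*k^2 + 20*k + 16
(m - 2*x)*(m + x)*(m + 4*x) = m^3 + 3*m^2*x - 6*m*x^2 - 8*x^3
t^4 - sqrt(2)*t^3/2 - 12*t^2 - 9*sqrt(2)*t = t*(t - 3*sqrt(2))*(t + sqrt(2))*(t + 3*sqrt(2)/2)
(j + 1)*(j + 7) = j^2 + 8*j + 7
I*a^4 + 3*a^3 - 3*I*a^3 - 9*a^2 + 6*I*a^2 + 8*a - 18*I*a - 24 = (a - 3)*(a - 4*I)*(a + 2*I)*(I*a + 1)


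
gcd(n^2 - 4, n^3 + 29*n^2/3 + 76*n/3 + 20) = n + 2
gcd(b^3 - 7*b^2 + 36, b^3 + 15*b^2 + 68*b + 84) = b + 2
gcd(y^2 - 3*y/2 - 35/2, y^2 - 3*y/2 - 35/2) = y^2 - 3*y/2 - 35/2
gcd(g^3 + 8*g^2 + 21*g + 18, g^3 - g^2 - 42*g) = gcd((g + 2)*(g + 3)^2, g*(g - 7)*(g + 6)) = 1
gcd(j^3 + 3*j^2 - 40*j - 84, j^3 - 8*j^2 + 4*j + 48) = j^2 - 4*j - 12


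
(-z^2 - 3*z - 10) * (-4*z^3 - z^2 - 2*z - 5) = 4*z^5 + 13*z^4 + 45*z^3 + 21*z^2 + 35*z + 50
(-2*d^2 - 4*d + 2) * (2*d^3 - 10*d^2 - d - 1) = -4*d^5 + 12*d^4 + 46*d^3 - 14*d^2 + 2*d - 2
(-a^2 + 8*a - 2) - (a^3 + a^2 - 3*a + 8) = -a^3 - 2*a^2 + 11*a - 10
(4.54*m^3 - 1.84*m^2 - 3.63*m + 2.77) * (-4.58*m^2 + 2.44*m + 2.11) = -20.7932*m^5 + 19.5048*m^4 + 21.7152*m^3 - 25.4262*m^2 - 0.900499999999999*m + 5.8447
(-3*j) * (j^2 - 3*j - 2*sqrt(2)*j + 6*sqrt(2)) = -3*j^3 + 6*sqrt(2)*j^2 + 9*j^2 - 18*sqrt(2)*j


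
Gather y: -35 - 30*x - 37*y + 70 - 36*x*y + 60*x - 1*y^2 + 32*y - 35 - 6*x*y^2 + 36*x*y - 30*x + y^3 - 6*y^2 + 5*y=y^3 + y^2*(-6*x - 7)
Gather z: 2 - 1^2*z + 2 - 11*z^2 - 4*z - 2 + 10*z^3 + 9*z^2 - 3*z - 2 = 10*z^3 - 2*z^2 - 8*z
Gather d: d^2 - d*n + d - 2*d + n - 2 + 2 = d^2 + d*(-n - 1) + n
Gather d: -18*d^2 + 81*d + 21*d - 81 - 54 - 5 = -18*d^2 + 102*d - 140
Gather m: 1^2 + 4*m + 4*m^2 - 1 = 4*m^2 + 4*m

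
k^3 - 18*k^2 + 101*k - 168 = (k - 8)*(k - 7)*(k - 3)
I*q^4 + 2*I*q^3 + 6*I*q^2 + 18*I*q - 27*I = (q + 3)*(q - 3*I)*(q + 3*I)*(I*q - I)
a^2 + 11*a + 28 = (a + 4)*(a + 7)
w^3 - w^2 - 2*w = w*(w - 2)*(w + 1)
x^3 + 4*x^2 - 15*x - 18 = (x - 3)*(x + 1)*(x + 6)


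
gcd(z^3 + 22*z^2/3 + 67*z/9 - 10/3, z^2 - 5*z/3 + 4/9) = z - 1/3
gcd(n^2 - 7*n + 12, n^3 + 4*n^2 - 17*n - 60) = n - 4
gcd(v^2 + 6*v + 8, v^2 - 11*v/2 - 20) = 1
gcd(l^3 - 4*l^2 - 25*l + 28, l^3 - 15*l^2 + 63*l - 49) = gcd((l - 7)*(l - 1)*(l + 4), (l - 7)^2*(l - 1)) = l^2 - 8*l + 7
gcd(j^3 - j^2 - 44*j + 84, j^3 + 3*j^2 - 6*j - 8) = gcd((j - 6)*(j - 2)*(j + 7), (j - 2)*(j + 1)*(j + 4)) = j - 2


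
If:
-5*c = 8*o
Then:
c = -8*o/5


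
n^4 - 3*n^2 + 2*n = n*(n - 1)^2*(n + 2)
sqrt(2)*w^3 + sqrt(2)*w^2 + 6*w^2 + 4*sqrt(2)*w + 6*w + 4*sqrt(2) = (w + sqrt(2))*(w + 2*sqrt(2))*(sqrt(2)*w + sqrt(2))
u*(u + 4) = u^2 + 4*u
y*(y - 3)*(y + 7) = y^3 + 4*y^2 - 21*y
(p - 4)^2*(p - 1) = p^3 - 9*p^2 + 24*p - 16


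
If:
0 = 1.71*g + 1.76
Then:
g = -1.03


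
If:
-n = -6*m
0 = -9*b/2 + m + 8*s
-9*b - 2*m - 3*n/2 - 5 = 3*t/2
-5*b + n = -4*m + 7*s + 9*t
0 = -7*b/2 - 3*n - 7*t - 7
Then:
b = -2454/13993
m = -2873/9995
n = -17238/9995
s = -4388/69965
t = -12116/69965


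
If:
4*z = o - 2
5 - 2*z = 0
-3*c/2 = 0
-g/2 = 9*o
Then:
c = 0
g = -216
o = 12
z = 5/2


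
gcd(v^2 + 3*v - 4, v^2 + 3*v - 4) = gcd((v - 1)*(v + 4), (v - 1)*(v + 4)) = v^2 + 3*v - 4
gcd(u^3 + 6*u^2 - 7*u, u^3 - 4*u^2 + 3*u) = u^2 - u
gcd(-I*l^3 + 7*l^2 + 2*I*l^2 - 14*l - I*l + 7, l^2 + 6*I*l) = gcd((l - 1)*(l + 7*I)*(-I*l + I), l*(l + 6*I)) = 1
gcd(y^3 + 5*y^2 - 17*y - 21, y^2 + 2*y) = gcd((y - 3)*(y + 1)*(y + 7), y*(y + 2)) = 1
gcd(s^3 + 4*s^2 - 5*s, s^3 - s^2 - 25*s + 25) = s^2 + 4*s - 5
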